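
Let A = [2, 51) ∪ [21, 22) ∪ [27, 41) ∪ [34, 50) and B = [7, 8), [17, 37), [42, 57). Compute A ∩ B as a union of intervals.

[7, 8) ∪ [17, 37) ∪ [42, 51)

First set merges to [2, 51).
[2, 51) meets the second set on [7, 8), [17, 37), [42, 51).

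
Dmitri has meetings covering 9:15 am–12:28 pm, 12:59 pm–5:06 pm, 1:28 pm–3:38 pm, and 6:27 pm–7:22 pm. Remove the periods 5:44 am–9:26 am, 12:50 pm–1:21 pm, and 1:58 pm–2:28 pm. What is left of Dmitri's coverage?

9:26 am–12:28 pm, 1:21 pm–1:58 pm, 2:28 pm–5:06 pm, 6:27 pm–7:22 pm

First set merges to 9:15 am–12:28 pm, 12:59 pm–5:06 pm, 6:27 pm–7:22 pm.
9:15 am–12:28 pm minus B → 9:26 am–12:28 pm.
12:59 pm–5:06 pm minus B → 1:21 pm–1:58 pm, 2:28 pm–5:06 pm.
6:27 pm–7:22 pm: no B overlap → unchanged.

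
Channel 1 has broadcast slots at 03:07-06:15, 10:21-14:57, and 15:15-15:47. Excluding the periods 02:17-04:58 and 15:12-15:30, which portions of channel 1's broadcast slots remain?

03:07–06:15 minus B → 04:58–06:15.
10:21–14:57: no B overlap → unchanged.
15:15–15:47 minus B → 15:30–15:47.

04:58–06:15, 10:21–14:57, 15:30–15:47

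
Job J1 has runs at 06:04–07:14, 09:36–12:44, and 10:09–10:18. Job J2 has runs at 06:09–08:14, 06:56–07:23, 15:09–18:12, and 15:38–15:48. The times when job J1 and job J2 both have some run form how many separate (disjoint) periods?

A, merged: 06:04-07:14, 09:36-12:44.
B, merged: 06:09-08:14, 15:09-18:12.
A ∩ B = 06:09-07:14.
That is 1 disjoint piece.

1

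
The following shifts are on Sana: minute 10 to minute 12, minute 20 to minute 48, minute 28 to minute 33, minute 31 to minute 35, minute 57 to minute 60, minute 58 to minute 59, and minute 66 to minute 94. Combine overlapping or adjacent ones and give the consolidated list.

minute 10 to minute 12, minute 20 to minute 48, minute 57 to minute 60, minute 66 to minute 94

minute 20 to minute 48 is disjoint → start new block.
minute 28 to minute 33 overlaps/touches minute 20 to minute 48 → extend to minute 20 to minute 48.
minute 31 to minute 35 overlaps/touches minute 20 to minute 48 → extend to minute 20 to minute 48.
minute 57 to minute 60 is disjoint → start new block.
minute 58 to minute 59 overlaps/touches minute 57 to minute 60 → extend to minute 57 to minute 60.
minute 66 to minute 94 is disjoint → start new block.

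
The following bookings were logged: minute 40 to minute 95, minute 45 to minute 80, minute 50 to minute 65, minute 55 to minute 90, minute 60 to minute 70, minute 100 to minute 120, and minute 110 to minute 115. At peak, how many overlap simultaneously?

5

Sweep endpoints in order; track running count of active intervals.
Peak of 5 reached at minute 60.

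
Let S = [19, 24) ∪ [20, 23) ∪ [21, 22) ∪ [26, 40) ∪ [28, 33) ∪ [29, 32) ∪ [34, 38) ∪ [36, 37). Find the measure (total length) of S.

Merged: [19, 24), [26, 40).
Lengths: 5 + 14 = 19.

19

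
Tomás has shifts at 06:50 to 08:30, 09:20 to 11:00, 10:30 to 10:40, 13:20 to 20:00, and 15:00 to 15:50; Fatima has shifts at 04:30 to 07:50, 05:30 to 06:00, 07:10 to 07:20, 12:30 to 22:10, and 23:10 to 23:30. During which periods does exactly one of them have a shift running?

04:30–06:50, 07:50–08:30, 09:20–11:00, 12:30–13:20, 20:00–22:10, 23:10–23:30

A, merged: 06:50–08:30, 09:20–11:00, 13:20–20:00.
B, merged: 04:30–07:50, 12:30–22:10, 23:10–23:30.
A \ B = 07:50–08:30, 09:20–11:00.
B \ A = 04:30–06:50, 12:30–13:20, 20:00–22:10, 23:10–23:30.
Union of the two gives the symmetric difference.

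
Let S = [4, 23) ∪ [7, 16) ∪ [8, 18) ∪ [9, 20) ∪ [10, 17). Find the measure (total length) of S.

19

Merged: [4, 23).
Length: 19.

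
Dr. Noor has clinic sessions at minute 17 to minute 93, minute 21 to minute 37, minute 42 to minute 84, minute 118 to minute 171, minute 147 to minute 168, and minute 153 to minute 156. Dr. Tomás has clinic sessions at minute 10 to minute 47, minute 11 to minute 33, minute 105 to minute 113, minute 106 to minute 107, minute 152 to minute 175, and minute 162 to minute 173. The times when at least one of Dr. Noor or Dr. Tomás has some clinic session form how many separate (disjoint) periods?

First set merges to minute 17 to minute 93, minute 118 to minute 171.
Second set merges to minute 10 to minute 47, minute 105 to minute 113, minute 152 to minute 175.
A ∪ B = minute 10 to minute 93, minute 105 to minute 113, minute 118 to minute 175.
That is 3 disjoint pieces.

3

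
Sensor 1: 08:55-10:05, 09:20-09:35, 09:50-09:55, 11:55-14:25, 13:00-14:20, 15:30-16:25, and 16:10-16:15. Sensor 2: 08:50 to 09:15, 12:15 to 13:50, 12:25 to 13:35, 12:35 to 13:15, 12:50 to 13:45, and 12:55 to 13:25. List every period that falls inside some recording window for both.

08:55–09:15, 12:15–13:50

Merge the first list: 08:55–10:05, 11:55–14:25, 15:30–16:25.
Merge the second list: 08:50–09:15, 12:15–13:50.
08:55–10:05 overlaps B on 08:55–09:15.
11:55–14:25 overlaps B on 12:15–13:50.
15:30–16:25 falls entirely outside B.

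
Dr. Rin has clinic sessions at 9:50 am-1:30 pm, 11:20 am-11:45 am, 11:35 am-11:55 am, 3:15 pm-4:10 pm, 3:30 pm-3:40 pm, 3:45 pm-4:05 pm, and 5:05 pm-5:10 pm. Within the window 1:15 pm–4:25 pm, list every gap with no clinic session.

1:30 pm-3:15 pm, 4:10 pm-4:25 pm

Covered (merged): 9:50 am-1:30 pm, 3:15 pm-4:10 pm, 5:05 pm-5:10 pm.
Gaps within 1:15 pm-4:25 pm: 1:30 pm-3:15 pm, 4:10 pm-4:25 pm.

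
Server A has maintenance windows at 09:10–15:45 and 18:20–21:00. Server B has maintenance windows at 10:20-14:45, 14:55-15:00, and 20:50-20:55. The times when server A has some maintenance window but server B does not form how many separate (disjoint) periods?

5

A \ B = 09:10–10:20, 14:45–14:55, 15:00–15:45, 18:20–20:50, 20:55–21:00.
That is 5 disjoint pieces.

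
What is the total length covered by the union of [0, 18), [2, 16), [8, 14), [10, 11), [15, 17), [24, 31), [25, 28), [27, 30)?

Merged: [0, 18), [24, 31).
Lengths: 18 + 7 = 25.

25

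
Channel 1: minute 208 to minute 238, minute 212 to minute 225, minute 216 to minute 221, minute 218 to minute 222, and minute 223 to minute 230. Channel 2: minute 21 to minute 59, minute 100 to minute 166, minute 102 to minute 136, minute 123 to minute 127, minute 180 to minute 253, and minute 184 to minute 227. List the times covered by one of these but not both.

A, merged: minute 208 to minute 238.
B, merged: minute 21 to minute 59, minute 100 to minute 166, minute 180 to minute 253.
A but not B: none.
B but not A: minute 21 to minute 59, minute 100 to minute 166, minute 180 to minute 208, minute 238 to minute 253.
Combining gives A △ B.

minute 21 to minute 59, minute 100 to minute 166, minute 180 to minute 208, minute 238 to minute 253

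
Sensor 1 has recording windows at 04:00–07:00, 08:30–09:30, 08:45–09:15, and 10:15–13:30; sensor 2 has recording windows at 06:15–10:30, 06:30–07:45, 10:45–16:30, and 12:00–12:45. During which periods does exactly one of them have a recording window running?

04:00–06:15, 07:00–08:30, 09:30–10:15, 10:30–10:45, 13:30–16:30

A, merged: 04:00–07:00, 08:30–09:30, 10:15–13:30.
B, merged: 06:15–10:30, 10:45–16:30.
A but not B: 04:00–06:15, 10:30–10:45.
B but not A: 07:00–08:30, 09:30–10:15, 13:30–16:30.
Combining gives A △ B.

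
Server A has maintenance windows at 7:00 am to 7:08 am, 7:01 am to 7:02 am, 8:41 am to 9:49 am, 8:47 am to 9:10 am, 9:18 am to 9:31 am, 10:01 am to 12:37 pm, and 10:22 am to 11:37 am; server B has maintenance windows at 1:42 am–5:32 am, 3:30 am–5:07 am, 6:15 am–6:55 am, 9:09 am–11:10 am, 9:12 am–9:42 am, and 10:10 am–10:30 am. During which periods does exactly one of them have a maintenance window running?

1:42 am–5:32 am, 6:15 am–6:55 am, 7:00 am–7:08 am, 8:41 am–9:09 am, 9:49 am–10:01 am, 11:10 am–12:37 pm

First set merges to 7:00 am–7:08 am, 8:41 am–9:49 am, 10:01 am–12:37 pm.
Second set merges to 1:42 am–5:32 am, 6:15 am–6:55 am, 9:09 am–11:10 am.
A but not B: 7:00 am–7:08 am, 8:41 am–9:09 am, 11:10 am–12:37 pm.
B but not A: 1:42 am–5:32 am, 6:15 am–6:55 am, 9:49 am–10:01 am.
Combining gives A △ B.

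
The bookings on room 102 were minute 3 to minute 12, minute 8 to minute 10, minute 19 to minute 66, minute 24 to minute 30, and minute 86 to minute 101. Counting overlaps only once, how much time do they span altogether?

Merged: minute 3 to minute 12, minute 19 to minute 66, minute 86 to minute 101.
Lengths: 9 minutes + 47 minutes + 15 minutes = 71 minutes.

71 minutes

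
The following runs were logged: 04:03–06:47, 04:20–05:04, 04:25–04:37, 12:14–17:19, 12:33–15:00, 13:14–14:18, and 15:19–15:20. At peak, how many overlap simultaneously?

At 04:25, 3 of the intervals are simultaneously active.
No point has more.

3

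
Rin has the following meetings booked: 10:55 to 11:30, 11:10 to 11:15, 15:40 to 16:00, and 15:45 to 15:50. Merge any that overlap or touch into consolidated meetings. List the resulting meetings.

11:10–11:15 overlaps/touches 10:55–11:30 → extend to 10:55–11:30.
15:40–16:00 is disjoint → start new block.
15:45–15:50 overlaps/touches 15:40–16:00 → extend to 15:40–16:00.

10:55–11:30, 15:40–16:00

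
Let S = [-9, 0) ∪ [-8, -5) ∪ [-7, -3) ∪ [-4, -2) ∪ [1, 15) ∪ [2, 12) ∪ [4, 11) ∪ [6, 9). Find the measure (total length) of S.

23

Merged: [-9, 0), [1, 15).
Lengths: 9 + 14 = 23.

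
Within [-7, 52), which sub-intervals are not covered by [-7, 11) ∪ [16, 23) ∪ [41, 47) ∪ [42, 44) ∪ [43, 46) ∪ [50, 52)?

Covered (merged): [-7, 11), [16, 23), [41, 47), [50, 52).
Uncovered inside [-7, 52): [11, 16), [23, 41), [47, 50).

[11, 16) ∪ [23, 41) ∪ [47, 50)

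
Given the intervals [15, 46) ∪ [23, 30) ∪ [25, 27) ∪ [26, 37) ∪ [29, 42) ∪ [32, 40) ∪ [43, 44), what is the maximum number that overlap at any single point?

4

At 26, 4 of the intervals are simultaneously active.
No point has more.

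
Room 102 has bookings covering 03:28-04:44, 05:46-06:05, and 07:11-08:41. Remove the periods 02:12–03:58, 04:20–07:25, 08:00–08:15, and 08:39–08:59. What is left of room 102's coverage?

03:58–04:20, 07:25–08:00, 08:15–08:39

03:28–04:44 \ B = 03:58–04:20.
05:46–06:05: entirely removed.
07:11–08:41 \ B = 07:25–08:00, 08:15–08:39.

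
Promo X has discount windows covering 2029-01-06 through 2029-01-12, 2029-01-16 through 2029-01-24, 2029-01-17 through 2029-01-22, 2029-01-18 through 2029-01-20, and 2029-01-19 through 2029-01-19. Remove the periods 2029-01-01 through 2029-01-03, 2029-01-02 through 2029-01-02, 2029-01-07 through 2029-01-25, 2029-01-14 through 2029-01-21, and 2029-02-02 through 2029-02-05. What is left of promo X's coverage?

2029-01-06 through 2029-01-06

A, merged: 2029-01-06 through 2029-01-12, 2029-01-16 through 2029-01-24.
B, merged: 2029-01-01 through 2029-01-03, 2029-01-07 through 2029-01-25, 2029-02-02 through 2029-02-05.
2029-01-06 through 2029-01-12 minus B → 2029-01-06 through 2029-01-06.
2029-01-16 through 2029-01-24: fully covered by B → removed.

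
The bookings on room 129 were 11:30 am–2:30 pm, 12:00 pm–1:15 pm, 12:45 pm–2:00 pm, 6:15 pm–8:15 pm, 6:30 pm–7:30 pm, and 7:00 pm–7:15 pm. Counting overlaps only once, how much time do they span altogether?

Merged: 11:30 am–2:30 pm, 6:15 pm–8:15 pm.
Lengths: 3 h + 2 h = 5 h.

5 h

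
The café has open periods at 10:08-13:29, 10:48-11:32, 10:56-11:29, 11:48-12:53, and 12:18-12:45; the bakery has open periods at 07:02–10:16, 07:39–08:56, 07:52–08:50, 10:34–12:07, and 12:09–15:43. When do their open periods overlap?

10:08-10:16, 10:34-12:07, 12:09-13:29

Merge the first list: 10:08-13:29.
Merge the second list: 07:02-10:16, 10:34-12:07, 12:09-15:43.
10:08-13:29 overlaps B on 10:08-10:16, 10:34-12:07, 12:09-13:29.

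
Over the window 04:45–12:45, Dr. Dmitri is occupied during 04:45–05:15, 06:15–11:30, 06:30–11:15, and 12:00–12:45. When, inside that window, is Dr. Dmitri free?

After merging, the occupied span is 04:45–05:15, 06:15–11:30, 12:00–12:45.
Uncovered inside 04:45–12:45: 05:15–06:15, 11:30–12:00.

05:15–06:15, 11:30–12:00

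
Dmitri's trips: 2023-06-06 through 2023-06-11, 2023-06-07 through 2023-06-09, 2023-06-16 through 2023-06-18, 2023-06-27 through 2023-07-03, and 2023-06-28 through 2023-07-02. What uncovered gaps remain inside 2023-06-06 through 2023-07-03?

2023-06-12 through 2023-06-15, 2023-06-19 through 2023-06-26

After merging, the occupied span is 2023-06-06 through 2023-06-11, 2023-06-16 through 2023-06-18, 2023-06-27 through 2023-07-03.
Uncovered inside 2023-06-06 through 2023-07-03: 2023-06-12 through 2023-06-15, 2023-06-19 through 2023-06-26.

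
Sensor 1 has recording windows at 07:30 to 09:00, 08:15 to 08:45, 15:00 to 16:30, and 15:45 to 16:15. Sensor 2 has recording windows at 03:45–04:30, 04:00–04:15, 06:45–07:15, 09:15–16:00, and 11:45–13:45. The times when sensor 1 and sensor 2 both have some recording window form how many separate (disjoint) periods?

1

First set merges to 07:30-09:00, 15:00-16:30.
Second set merges to 03:45-04:30, 06:45-07:15, 09:15-16:00.
A ∩ B = 15:00-16:00.
That is 1 disjoint piece.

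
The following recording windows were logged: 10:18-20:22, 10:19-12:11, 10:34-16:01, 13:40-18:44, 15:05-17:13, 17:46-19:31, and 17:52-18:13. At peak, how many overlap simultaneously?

4

Walk the sorted start/end points keeping a running depth.
The depth first hits 4 at 15:05.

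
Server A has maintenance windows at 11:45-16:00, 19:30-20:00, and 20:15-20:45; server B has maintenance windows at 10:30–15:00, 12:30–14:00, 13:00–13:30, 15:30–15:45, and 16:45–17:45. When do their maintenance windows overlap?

11:45–15:00, 15:30–15:45

Second set merges to 10:30–15:00, 15:30–15:45, 16:45–17:45.
11:45–16:00 meets the second set on 11:45–15:00, 15:30–15:45.
19:30–20:00: no overlap with the second set.
20:15–20:45: no overlap with the second set.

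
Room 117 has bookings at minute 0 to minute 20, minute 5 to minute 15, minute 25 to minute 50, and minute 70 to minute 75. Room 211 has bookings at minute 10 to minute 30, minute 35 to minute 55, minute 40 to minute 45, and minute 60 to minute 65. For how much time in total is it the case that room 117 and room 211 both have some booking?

Merge the first list: minute 0 to minute 20, minute 25 to minute 50, minute 70 to minute 75.
Merge the second list: minute 10 to minute 30, minute 35 to minute 55, minute 60 to minute 65.
A ∩ B = minute 10 to minute 20, minute 25 to minute 30, minute 35 to minute 50.
Total: 10 minutes + 5 minutes + 15 minutes = 30 minutes.

30 minutes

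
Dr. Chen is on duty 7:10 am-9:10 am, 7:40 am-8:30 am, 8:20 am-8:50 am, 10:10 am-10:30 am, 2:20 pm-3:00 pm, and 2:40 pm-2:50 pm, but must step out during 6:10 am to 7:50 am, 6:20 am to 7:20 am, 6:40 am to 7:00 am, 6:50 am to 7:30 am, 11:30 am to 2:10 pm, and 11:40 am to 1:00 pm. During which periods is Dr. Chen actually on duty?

A, merged: 7:10 am–9:10 am, 10:10 am–10:30 am, 2:20 pm–3:00 pm.
B, merged: 6:10 am–7:50 am, 11:30 am–2:10 pm.
7:10 am–9:10 am minus B → 7:50 am–9:10 am.
10:10 am–10:30 am: no B overlap → unchanged.
2:20 pm–3:00 pm: no B overlap → unchanged.

7:50 am–9:10 am, 10:10 am–10:30 am, 2:20 pm–3:00 pm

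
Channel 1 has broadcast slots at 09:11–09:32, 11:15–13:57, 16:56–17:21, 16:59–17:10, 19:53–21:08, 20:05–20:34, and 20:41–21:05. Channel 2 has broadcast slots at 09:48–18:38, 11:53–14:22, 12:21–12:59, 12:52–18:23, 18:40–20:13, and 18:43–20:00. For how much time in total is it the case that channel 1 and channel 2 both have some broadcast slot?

Merge the first list: 09:11-09:32, 11:15-13:57, 16:56-17:21, 19:53-21:08.
Merge the second list: 09:48-18:38, 18:40-20:13.
A ∩ B = 11:15-13:57, 16:56-17:21, 19:53-20:13.
Total: 2 h 42 min + 25 min + 20 min = 3 h 27 min.

3 h 27 min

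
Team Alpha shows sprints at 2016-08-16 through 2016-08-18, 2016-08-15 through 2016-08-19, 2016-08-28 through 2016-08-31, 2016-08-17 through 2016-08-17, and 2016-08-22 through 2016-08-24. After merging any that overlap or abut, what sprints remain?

2016-08-15 through 2016-08-19, 2016-08-22 through 2016-08-24, 2016-08-28 through 2016-08-31

Sort by start: 2016-08-15 through 2016-08-19, 2016-08-16 through 2016-08-18, 2016-08-17 through 2016-08-17, 2016-08-22 through 2016-08-24, 2016-08-28 through 2016-08-31.
2016-08-16 through 2016-08-18 overlaps/touches 2016-08-15 through 2016-08-19 → extend to 2016-08-15 through 2016-08-19.
2016-08-17 through 2016-08-17 overlaps/touches 2016-08-15 through 2016-08-19 → extend to 2016-08-15 through 2016-08-19.
2016-08-22 through 2016-08-24 is disjoint → start new block.
2016-08-28 through 2016-08-31 is disjoint → start new block.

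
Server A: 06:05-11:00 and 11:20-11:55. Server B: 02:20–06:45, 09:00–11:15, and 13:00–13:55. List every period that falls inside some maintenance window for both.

06:05-11:00 overlaps B on 06:05-06:45, 09:00-11:00.
11:20-11:55 falls entirely outside B.

06:05-06:45, 09:00-11:00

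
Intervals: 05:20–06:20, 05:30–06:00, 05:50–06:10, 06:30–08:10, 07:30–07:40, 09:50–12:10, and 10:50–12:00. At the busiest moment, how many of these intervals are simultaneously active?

Sweep endpoints in order; track running count of active intervals.
Peak of 3 reached at 05:50.

3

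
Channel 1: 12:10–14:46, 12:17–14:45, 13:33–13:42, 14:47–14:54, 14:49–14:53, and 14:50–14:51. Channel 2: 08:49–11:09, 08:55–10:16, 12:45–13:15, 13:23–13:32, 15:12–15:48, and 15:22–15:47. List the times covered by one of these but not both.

08:49-11:09, 12:10-12:45, 13:15-13:23, 13:32-14:46, 14:47-14:54, 15:12-15:48

First set merges to 12:10-14:46, 14:47-14:54.
Second set merges to 08:49-11:09, 12:45-13:15, 13:23-13:32, 15:12-15:48.
A \ B = 12:10-12:45, 13:15-13:23, 13:32-14:46, 14:47-14:54.
B \ A = 08:49-11:09, 15:12-15:48.
Union of the two gives the symmetric difference.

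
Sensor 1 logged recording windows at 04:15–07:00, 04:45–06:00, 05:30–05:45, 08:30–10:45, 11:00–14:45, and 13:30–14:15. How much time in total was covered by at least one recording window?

8 h 45 min

Merged: 04:15–07:00, 08:30–10:45, 11:00–14:45.
Lengths: 2 h 45 min + 2 h 15 min + 3 h 45 min = 8 h 45 min.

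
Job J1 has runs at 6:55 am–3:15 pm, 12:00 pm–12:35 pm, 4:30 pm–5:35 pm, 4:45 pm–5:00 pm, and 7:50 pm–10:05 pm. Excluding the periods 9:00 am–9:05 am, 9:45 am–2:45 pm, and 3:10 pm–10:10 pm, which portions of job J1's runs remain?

6:55 am–9:00 am, 9:05 am–9:45 am, 2:45 pm–3:10 pm

A, merged: 6:55 am–3:15 pm, 4:30 pm–5:35 pm, 7:50 pm–10:05 pm.
6:55 am–3:15 pm with B removed leaves 6:55 am–9:00 am, 9:05 am–9:45 am, 2:45 pm–3:10 pm.
4:30 pm–5:35 pm lies entirely inside B → drops out.
7:50 pm–10:05 pm lies entirely inside B → drops out.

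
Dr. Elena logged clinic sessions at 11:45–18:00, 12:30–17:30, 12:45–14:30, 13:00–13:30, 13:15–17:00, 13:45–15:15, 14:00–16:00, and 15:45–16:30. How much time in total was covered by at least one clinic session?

6 h 15 min

Merged: 11:45–18:00.
Length: 6 h 15 min.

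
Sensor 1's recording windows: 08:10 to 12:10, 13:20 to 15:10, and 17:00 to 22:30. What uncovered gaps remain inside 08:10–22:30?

The merged coverage is 08:10–12:10, 13:20–15:10, 17:00–22:30.
Gaps within 08:10–22:30: 12:10–13:20, 15:10–17:00.

12:10–13:20, 15:10–17:00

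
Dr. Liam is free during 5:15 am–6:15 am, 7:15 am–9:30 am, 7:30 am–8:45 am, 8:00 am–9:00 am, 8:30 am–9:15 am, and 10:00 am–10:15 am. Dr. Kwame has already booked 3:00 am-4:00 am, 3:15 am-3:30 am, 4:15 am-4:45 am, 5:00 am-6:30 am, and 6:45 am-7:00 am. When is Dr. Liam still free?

7:15 am–9:30 am, 10:00 am–10:15 am

First set merges to 5:15 am–6:15 am, 7:15 am–9:30 am, 10:00 am–10:15 am.
Second set merges to 3:00 am–4:00 am, 4:15 am–4:45 am, 5:00 am–6:30 am, 6:45 am–7:00 am.
5:15 am–6:15 am lies entirely inside B → drops out.
7:15 am–9:30 am is untouched.
10:00 am–10:15 am is untouched.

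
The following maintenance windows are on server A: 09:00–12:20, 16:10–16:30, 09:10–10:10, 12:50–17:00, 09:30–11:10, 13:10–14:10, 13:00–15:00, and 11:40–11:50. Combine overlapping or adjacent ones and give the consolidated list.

Sort by start: 09:00–12:20, 09:10–10:10, 09:30–11:10, 11:40–11:50, 12:50–17:00, 13:00–15:00, 13:10–14:10, 16:10–16:30.
09:10–10:10 overlaps/touches 09:00–12:20 → extend to 09:00–12:20.
09:30–11:10 overlaps/touches 09:00–12:20 → extend to 09:00–12:20.
11:40–11:50 overlaps/touches 09:00–12:20 → extend to 09:00–12:20.
12:50–17:00 is disjoint → start new block.
13:00–15:00 overlaps/touches 12:50–17:00 → extend to 12:50–17:00.
13:10–14:10 overlaps/touches 12:50–17:00 → extend to 12:50–17:00.
16:10–16:30 overlaps/touches 12:50–17:00 → extend to 12:50–17:00.

09:00–12:20, 12:50–17:00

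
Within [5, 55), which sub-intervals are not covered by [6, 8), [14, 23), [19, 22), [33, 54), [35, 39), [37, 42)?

[5, 6) ∪ [8, 14) ∪ [23, 33) ∪ [54, 55)

The merged coverage is [6, 8), [14, 23), [33, 54).
Gaps within [5, 55): [5, 6), [8, 14), [23, 33), [54, 55).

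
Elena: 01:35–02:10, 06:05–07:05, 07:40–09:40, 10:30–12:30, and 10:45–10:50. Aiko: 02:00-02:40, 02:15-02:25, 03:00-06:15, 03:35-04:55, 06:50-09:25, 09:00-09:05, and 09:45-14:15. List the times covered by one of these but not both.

A, merged: 01:35–02:10, 06:05–07:05, 07:40–09:40, 10:30–12:30.
B, merged: 02:00–02:40, 03:00–06:15, 06:50–09:25, 09:45–14:15.
Only in the first: 01:35–02:00, 06:15–06:50, 09:25–09:40.
Only in the second: 02:10–02:40, 03:00–06:05, 07:05–07:40, 09:45–10:30, 12:30–14:15.
Together these are the periods covered by exactly one.

01:35–02:00, 02:10–02:40, 03:00–06:05, 06:15–06:50, 07:05–07:40, 09:25–09:40, 09:45–10:30, 12:30–14:15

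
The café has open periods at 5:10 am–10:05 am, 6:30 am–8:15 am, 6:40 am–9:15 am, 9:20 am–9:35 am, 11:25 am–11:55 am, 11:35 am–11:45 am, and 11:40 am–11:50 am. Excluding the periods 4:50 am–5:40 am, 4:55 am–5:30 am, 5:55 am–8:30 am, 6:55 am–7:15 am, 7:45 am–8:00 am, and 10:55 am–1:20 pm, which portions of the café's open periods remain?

5:40 am–5:55 am, 8:30 am–10:05 am

First set merges to 5:10 am–10:05 am, 11:25 am–11:55 am.
Second set merges to 4:50 am–5:40 am, 5:55 am–8:30 am, 10:55 am–1:20 pm.
5:10 am–10:05 am with B removed leaves 5:40 am–5:55 am, 8:30 am–10:05 am.
11:25 am–11:55 am lies entirely inside B → drops out.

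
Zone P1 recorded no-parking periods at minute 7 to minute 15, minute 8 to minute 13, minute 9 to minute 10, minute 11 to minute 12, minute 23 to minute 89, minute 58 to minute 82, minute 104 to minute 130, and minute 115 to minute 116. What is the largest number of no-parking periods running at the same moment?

3

At minute 9, 3 of the intervals are simultaneously active.
No point has more.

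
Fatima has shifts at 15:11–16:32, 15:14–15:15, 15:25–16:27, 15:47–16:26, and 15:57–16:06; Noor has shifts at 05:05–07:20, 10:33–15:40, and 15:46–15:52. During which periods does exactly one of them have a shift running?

05:05–07:20, 10:33–15:11, 15:40–15:46, 15:52–16:32

First set merges to 15:11–16:32.
A but not B: 15:40–15:46, 15:52–16:32.
B but not A: 05:05–07:20, 10:33–15:11.
Combining gives A △ B.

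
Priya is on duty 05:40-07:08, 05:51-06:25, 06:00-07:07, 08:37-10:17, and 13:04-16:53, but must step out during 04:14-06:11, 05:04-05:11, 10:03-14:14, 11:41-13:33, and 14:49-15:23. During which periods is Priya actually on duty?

06:11–07:08, 08:37–10:03, 14:14–14:49, 15:23–16:53

First set merges to 05:40–07:08, 08:37–10:17, 13:04–16:53.
Second set merges to 04:14–06:11, 10:03–14:14, 14:49–15:23.
05:40–07:08 \ B = 06:11–07:08.
08:37–10:17 \ B = 08:37–10:03.
13:04–16:53 \ B = 14:14–14:49, 15:23–16:53.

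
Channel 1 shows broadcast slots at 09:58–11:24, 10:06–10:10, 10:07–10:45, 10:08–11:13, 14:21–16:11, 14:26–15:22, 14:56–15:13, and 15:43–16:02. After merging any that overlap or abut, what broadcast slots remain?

09:58–11:24, 14:21–16:11

10:06–10:10 overlaps/touches 09:58–11:24 → extend to 09:58–11:24.
10:07–10:45 overlaps/touches 09:58–11:24 → extend to 09:58–11:24.
10:08–11:13 overlaps/touches 09:58–11:24 → extend to 09:58–11:24.
14:21–16:11 is disjoint → start new block.
14:26–15:22 overlaps/touches 14:21–16:11 → extend to 14:21–16:11.
14:56–15:13 overlaps/touches 14:21–16:11 → extend to 14:21–16:11.
15:43–16:02 overlaps/touches 14:21–16:11 → extend to 14:21–16:11.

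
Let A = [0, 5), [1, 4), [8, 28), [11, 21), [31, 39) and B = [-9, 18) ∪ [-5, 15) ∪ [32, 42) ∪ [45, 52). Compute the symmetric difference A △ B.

Merge the first list: [0, 5), [8, 28), [31, 39).
Merge the second list: [-9, 18), [32, 42), [45, 52).
A but not B: [18, 28), [31, 32).
B but not A: [-9, 0), [5, 8), [39, 42), [45, 52).
Combining gives A △ B.

[-9, 0) ∪ [5, 8) ∪ [18, 28) ∪ [31, 32) ∪ [39, 42) ∪ [45, 52)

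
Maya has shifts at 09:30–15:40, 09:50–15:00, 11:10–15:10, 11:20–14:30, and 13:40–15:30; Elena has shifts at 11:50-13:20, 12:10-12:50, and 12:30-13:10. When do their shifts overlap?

First set merges to 09:30–15:40.
Second set merges to 11:50–13:20.
09:30–15:40 meets the second set on 11:50–13:20.

11:50–13:20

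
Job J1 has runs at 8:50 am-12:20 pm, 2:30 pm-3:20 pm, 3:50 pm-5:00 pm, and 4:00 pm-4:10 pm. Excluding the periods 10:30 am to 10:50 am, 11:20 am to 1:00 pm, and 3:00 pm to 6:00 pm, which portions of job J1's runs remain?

8:50 am–10:30 am, 10:50 am–11:20 am, 2:30 pm–3:00 pm

A, merged: 8:50 am–12:20 pm, 2:30 pm–3:20 pm, 3:50 pm–5:00 pm.
8:50 am–12:20 pm with B removed leaves 8:50 am–10:30 am, 10:50 am–11:20 am.
2:30 pm–3:20 pm with B removed leaves 2:30 pm–3:00 pm.
3:50 pm–5:00 pm lies entirely inside B → drops out.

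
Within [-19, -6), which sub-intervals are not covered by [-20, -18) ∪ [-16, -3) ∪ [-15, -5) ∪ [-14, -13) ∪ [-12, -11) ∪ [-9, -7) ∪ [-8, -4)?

[-18, -16)

Covered (merged): [-20, -18), [-16, -3).
Uncovered inside [-19, -6): [-18, -16).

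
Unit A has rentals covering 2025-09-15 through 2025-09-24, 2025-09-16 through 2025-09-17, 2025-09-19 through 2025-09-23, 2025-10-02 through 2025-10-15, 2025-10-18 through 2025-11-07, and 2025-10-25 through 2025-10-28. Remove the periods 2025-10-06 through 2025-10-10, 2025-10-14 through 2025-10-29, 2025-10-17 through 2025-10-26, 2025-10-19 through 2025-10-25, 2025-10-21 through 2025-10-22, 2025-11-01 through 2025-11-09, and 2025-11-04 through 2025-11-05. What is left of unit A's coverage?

A, merged: 2025-09-15 through 2025-09-24, 2025-10-02 through 2025-10-15, 2025-10-18 through 2025-11-07.
B, merged: 2025-10-06 through 2025-10-10, 2025-10-14 through 2025-10-29, 2025-11-01 through 2025-11-09.
2025-09-15 through 2025-09-24: no B overlap → unchanged.
2025-10-02 through 2025-10-15 minus B → 2025-10-02 through 2025-10-05, 2025-10-11 through 2025-10-13.
2025-10-18 through 2025-11-07 minus B → 2025-10-30 through 2025-10-31.

2025-09-15 through 2025-09-24, 2025-10-02 through 2025-10-05, 2025-10-11 through 2025-10-13, 2025-10-30 through 2025-10-31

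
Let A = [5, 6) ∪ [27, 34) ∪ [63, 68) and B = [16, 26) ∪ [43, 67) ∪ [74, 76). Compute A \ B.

[5, 6) is untouched.
[27, 34) is untouched.
[63, 68) with B removed leaves [67, 68).

[5, 6) ∪ [27, 34) ∪ [67, 68)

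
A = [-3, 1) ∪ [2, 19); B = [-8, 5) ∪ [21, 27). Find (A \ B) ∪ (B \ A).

A but not B: [5, 19).
B but not A: [-8, -3), [1, 2), [21, 27).
Combining gives A △ B.

[-8, -3) ∪ [1, 2) ∪ [5, 19) ∪ [21, 27)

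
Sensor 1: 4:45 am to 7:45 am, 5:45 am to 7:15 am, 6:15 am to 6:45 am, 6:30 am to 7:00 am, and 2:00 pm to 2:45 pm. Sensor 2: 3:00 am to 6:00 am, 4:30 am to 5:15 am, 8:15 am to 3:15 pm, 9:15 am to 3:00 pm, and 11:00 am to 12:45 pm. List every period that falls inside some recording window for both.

4:45 am-6:00 am, 2:00 pm-2:45 pm

Merge the first list: 4:45 am-7:45 am, 2:00 pm-2:45 pm.
Merge the second list: 3:00 am-6:00 am, 8:15 am-3:15 pm.
4:45 am-7:45 am ∩ B → 4:45 am-6:00 am.
2:00 pm-2:45 pm ∩ B → 2:00 pm-2:45 pm.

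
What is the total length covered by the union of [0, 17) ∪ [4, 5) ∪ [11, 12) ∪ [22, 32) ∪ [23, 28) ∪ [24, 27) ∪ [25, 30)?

27

Merged: [0, 17), [22, 32).
Lengths: 17 + 10 = 27.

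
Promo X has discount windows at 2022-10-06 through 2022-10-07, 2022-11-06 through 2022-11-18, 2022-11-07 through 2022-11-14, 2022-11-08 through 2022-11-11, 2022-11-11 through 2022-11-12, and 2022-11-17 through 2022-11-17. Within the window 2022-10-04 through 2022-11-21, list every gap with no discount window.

Covered (merged): 2022-10-06 through 2022-10-07, 2022-11-06 through 2022-11-18.
Complement within 2022-10-04 through 2022-11-21: 2022-10-04 through 2022-10-05, 2022-10-08 through 2022-11-05, 2022-11-19 through 2022-11-21.

2022-10-04 through 2022-10-05, 2022-10-08 through 2022-11-05, 2022-11-19 through 2022-11-21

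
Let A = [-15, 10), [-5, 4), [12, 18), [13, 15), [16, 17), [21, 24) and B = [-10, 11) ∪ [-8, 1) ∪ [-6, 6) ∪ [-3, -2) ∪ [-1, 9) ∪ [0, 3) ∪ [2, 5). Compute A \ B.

First set merges to [-15, 10), [12, 18), [21, 24).
Second set merges to [-10, 11).
[-15, 10) with B removed leaves [-15, -10).
[12, 18) is untouched.
[21, 24) is untouched.

[-15, -10) ∪ [12, 18) ∪ [21, 24)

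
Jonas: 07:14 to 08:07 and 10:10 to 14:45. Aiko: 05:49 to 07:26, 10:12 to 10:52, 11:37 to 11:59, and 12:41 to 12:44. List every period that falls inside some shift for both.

07:14-08:07 ∩ B → 07:14-07:26.
10:10-14:45 ∩ B → 10:12-10:52, 11:37-11:59, 12:41-12:44.

07:14-07:26, 10:12-10:52, 11:37-11:59, 12:41-12:44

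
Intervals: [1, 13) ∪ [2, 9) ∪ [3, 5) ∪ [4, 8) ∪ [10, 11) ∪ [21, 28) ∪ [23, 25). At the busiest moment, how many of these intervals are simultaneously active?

4

At 4, 4 of the intervals are simultaneously active.
No point has more.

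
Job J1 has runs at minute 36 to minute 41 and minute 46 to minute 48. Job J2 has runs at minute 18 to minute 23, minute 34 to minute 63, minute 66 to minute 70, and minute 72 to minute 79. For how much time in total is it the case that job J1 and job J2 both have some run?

A ∩ B = minute 36 to minute 41, minute 46 to minute 48.
Total: 5 minutes + 2 minutes = 7 minutes.

7 minutes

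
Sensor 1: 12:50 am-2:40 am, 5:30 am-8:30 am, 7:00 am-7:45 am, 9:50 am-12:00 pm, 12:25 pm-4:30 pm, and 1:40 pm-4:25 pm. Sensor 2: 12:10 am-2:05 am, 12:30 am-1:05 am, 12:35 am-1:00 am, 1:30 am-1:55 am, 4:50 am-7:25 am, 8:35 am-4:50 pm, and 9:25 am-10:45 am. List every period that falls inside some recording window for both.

First set merges to 12:50 am–2:40 am, 5:30 am–8:30 am, 9:50 am–12:00 pm, 12:25 pm–4:30 pm.
Second set merges to 12:10 am–2:05 am, 4:50 am–7:25 am, 8:35 am–4:50 pm.
12:50 am–2:40 am ∩ B → 12:50 am–2:05 am.
5:30 am–8:30 am ∩ B → 5:30 am–7:25 am.
9:50 am–12:00 pm ∩ B → 9:50 am–12:00 pm.
12:25 pm–4:30 pm ∩ B → 12:25 pm–4:30 pm.

12:50 am–2:05 am, 5:30 am–7:25 am, 9:50 am–12:00 pm, 12:25 pm–4:30 pm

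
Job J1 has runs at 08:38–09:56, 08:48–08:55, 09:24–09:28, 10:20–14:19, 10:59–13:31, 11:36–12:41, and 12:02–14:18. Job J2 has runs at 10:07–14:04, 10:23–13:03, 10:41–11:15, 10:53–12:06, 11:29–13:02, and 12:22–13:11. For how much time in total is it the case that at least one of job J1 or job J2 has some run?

5 h 30 min

First set merges to 08:38-09:56, 10:20-14:19.
Second set merges to 10:07-14:04.
A ∪ B = 08:38-09:56, 10:07-14:19.
Total: 1 h 18 min + 4 h 12 min = 5 h 30 min.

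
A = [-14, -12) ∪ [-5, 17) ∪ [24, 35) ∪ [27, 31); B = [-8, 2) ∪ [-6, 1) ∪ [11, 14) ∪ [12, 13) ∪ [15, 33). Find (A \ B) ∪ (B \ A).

A, merged: [-14, -12), [-5, 17), [24, 35).
B, merged: [-8, 2), [11, 14), [15, 33).
A \ B = [-14, -12), [2, 11), [14, 15), [33, 35).
B \ A = [-8, -5), [17, 24).
Union of the two gives the symmetric difference.

[-14, -12) ∪ [-8, -5) ∪ [2, 11) ∪ [14, 15) ∪ [17, 24) ∪ [33, 35)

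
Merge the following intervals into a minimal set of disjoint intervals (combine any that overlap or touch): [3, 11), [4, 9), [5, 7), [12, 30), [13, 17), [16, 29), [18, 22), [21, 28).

[3, 11) ∪ [12, 30)

[4, 9) overlaps/touches [3, 11) → extend to [3, 11).
[5, 7) overlaps/touches [3, 11) → extend to [3, 11).
[12, 30) is disjoint → start new block.
[13, 17) overlaps/touches [12, 30) → extend to [12, 30).
[16, 29) overlaps/touches [12, 30) → extend to [12, 30).
[18, 22) overlaps/touches [12, 30) → extend to [12, 30).
[21, 28) overlaps/touches [12, 30) → extend to [12, 30).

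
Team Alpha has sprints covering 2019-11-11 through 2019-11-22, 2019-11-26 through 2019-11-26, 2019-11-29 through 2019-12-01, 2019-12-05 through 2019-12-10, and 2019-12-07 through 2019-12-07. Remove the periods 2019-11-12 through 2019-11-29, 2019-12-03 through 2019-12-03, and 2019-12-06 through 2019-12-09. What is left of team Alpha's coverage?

A, merged: 2019-11-11 through 2019-11-22, 2019-11-26 through 2019-11-26, 2019-11-29 through 2019-12-01, 2019-12-05 through 2019-12-10.
2019-11-11 through 2019-11-22 minus B → 2019-11-11 through 2019-11-11.
2019-11-26 through 2019-11-26: fully covered by B → removed.
2019-11-29 through 2019-12-01 minus B → 2019-11-30 through 2019-12-01.
2019-12-05 through 2019-12-10 minus B → 2019-12-05 through 2019-12-05, 2019-12-10 through 2019-12-10.

2019-11-11 through 2019-11-11, 2019-11-30 through 2019-12-01, 2019-12-05 through 2019-12-05, 2019-12-10 through 2019-12-10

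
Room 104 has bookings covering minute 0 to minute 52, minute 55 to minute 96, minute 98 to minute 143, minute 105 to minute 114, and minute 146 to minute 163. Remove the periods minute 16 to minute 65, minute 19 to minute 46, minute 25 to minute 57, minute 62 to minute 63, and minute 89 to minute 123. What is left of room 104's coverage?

minute 0 to minute 16, minute 65 to minute 89, minute 123 to minute 143, minute 146 to minute 163

First set merges to minute 0 to minute 52, minute 55 to minute 96, minute 98 to minute 143, minute 146 to minute 163.
Second set merges to minute 16 to minute 65, minute 89 to minute 123.
minute 0 to minute 52 \ B = minute 0 to minute 16.
minute 55 to minute 96 \ B = minute 65 to minute 89.
minute 98 to minute 143 \ B = minute 123 to minute 143.
minute 146 to minute 163: nothing removed.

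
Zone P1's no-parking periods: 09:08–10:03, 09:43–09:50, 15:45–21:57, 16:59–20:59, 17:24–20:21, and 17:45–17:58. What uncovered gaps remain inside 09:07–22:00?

After merging, the occupied span is 09:08–10:03, 15:45–21:57.
Complement within 09:07–22:00: 09:07–09:08, 10:03–15:45, 21:57–22:00.

09:07–09:08, 10:03–15:45, 21:57–22:00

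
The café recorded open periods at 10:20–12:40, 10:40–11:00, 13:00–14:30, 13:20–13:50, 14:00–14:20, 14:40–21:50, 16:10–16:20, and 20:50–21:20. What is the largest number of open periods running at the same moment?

2

Sweep endpoints in order; track running count of active intervals.
Peak of 2 reached at 10:40.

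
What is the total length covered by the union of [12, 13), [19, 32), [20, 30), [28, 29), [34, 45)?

25

Merged: [12, 13), [19, 32), [34, 45).
Lengths: 1 + 13 + 11 = 25.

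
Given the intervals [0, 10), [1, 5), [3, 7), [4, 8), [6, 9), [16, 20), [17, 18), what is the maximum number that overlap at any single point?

4

Walk the sorted start/end points keeping a running depth.
The depth first hits 4 at 4.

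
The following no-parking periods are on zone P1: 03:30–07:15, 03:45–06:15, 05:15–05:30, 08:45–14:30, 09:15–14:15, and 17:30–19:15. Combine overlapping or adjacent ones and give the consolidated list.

03:45–06:15 overlaps/touches 03:30–07:15 → extend to 03:30–07:15.
05:15–05:30 overlaps/touches 03:30–07:15 → extend to 03:30–07:15.
08:45–14:30 is disjoint → start new block.
09:15–14:15 overlaps/touches 08:45–14:30 → extend to 08:45–14:30.
17:30–19:15 is disjoint → start new block.

03:30–07:15, 08:45–14:30, 17:30–19:15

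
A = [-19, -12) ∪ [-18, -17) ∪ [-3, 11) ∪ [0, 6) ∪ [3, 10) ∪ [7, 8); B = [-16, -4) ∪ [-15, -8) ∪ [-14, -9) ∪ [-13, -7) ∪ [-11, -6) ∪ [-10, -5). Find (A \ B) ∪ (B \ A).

A, merged: [-19, -12), [-3, 11).
B, merged: [-16, -4).
Only in the first: [-19, -16), [-3, 11).
Only in the second: [-12, -4).
Together these are the periods covered by exactly one.

[-19, -16) ∪ [-12, -4) ∪ [-3, 11)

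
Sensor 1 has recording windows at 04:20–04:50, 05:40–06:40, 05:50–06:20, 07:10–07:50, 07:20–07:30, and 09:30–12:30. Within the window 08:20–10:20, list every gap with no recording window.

08:20-09:30

The merged coverage is 04:20-04:50, 05:40-06:40, 07:10-07:50, 09:30-12:30.
Complement within 08:20-10:20: 08:20-09:30.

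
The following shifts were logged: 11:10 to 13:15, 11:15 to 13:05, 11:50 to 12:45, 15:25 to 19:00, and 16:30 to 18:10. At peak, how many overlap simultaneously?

At 11:50, 3 of the intervals are simultaneously active.
No point has more.

3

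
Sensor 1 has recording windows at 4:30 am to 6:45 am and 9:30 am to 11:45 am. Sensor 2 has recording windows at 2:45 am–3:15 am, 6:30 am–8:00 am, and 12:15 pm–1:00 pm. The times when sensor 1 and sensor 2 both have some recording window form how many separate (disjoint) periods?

1

A ∩ B = 6:30 am–6:45 am.
That is 1 disjoint piece.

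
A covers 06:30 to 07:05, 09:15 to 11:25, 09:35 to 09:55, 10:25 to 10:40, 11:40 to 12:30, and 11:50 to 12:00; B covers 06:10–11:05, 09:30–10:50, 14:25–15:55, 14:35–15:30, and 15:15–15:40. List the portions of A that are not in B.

11:05-11:25, 11:40-12:30

First set merges to 06:30-07:05, 09:15-11:25, 11:40-12:30.
Second set merges to 06:10-11:05, 14:25-15:55.
06:30-07:05 lies entirely inside B → drops out.
09:15-11:25 with B removed leaves 11:05-11:25.
11:40-12:30 is untouched.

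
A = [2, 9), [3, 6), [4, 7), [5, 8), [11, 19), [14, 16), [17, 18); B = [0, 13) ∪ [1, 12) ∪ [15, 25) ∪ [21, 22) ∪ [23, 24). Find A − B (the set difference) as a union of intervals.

[13, 15)

A, merged: [2, 9), [11, 19).
B, merged: [0, 13), [15, 25).
[2, 9): fully covered by B → removed.
[11, 19) minus B → [13, 15).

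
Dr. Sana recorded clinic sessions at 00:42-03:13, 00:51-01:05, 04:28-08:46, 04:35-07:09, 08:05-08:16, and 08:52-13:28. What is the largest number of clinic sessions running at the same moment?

2

Sweep endpoints in order; track running count of active intervals.
Peak of 2 reached at 00:51.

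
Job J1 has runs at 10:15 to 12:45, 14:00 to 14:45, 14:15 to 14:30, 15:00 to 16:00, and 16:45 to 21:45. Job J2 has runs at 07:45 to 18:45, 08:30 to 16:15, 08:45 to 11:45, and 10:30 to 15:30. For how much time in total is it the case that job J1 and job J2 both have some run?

6 h 15 min

Merge the first list: 10:15–12:45, 14:00–14:45, 15:00–16:00, 16:45–21:45.
Merge the second list: 07:45–18:45.
A ∩ B = 10:15–12:45, 14:00–14:45, 15:00–16:00, 16:45–18:45.
Total: 2 h 30 min + 45 min + 1 h + 2 h = 6 h 15 min.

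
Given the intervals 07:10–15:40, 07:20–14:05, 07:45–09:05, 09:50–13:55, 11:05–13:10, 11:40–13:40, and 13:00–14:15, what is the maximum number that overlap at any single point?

6

At 13:00, 6 of the intervals are simultaneously active.
No point has more.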